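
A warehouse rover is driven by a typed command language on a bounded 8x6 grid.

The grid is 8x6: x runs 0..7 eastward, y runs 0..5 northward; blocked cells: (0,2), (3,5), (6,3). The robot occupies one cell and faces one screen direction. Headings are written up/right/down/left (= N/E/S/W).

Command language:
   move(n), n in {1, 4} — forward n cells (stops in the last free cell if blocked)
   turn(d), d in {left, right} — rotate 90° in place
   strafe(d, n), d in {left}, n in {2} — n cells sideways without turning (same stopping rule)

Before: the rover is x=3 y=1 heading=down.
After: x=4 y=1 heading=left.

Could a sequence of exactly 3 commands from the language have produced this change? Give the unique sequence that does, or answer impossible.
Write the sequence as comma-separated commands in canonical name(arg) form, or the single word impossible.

strafe(left, 2), turn(right), move(1)

key: running move(1) before strafe(left, 2) would end elsewhere — order is forced
t0: x=3 y=1 heading=down
step 1 (strafe(left, 2)): x=5 y=1 heading=down
step 2 (turn(right)): x=5 y=1 heading=left
step 3 (move(1)): x=4 y=1 heading=left
all 125 alternatives checked — unique.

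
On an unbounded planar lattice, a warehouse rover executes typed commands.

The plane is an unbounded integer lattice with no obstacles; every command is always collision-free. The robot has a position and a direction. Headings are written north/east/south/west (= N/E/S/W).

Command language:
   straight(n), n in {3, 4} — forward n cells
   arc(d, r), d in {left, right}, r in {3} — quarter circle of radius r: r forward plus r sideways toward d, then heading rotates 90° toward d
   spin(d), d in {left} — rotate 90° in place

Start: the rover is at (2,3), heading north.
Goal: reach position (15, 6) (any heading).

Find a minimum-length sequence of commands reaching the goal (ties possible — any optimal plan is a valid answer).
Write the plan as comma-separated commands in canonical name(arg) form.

arc(right, 3), straight(3), straight(3), straight(4)

begin: at (2,3), heading north
step 1 (arc(right, 3)): at (5,6), heading east
step 2 (straight(3)): at (8,6), heading east
step 3 (straight(3)): at (11,6), heading east
step 4 (straight(4)): at (15,6), heading east
no 3-step plan works, so 4 is optimal.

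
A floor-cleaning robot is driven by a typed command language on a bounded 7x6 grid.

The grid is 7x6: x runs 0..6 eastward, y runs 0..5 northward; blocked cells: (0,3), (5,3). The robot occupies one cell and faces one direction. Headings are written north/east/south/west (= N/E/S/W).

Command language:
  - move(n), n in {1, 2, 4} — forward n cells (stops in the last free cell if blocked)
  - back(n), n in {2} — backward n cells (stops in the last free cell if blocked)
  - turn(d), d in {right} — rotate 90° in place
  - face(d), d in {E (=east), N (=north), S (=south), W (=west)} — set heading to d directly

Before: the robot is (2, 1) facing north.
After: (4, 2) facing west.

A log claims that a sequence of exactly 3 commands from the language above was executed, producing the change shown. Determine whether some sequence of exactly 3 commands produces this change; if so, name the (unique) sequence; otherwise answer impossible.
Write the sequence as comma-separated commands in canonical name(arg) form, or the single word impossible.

key: order matters: swapping move(1) and back(2) lands elsewhere
start: (2, 1) facing north
1. move(1) → (2, 2) facing north
2. face(W) → (2, 2) facing west
3. back(2) → (4, 2) facing west
uniquely the one of 729 3-step routes that fits.

move(1), face(W), back(2)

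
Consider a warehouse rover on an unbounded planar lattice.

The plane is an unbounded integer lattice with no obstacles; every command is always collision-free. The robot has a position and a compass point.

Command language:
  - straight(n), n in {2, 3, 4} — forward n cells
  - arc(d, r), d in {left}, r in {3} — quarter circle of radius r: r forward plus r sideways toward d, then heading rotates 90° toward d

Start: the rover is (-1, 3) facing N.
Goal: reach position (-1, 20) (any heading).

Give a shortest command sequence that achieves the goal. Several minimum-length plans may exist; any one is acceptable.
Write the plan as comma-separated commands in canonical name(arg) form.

t0: (-1, 3) facing N
[1] after straight(3): (-1, 6) facing N
[2] after straight(3): (-1, 9) facing N
[3] after straight(3): (-1, 12) facing N
[4] after straight(4): (-1, 16) facing N
[5] after straight(4): (-1, 20) facing N
nothing shorter than 5 reaches the goal.

straight(3), straight(3), straight(3), straight(4), straight(4)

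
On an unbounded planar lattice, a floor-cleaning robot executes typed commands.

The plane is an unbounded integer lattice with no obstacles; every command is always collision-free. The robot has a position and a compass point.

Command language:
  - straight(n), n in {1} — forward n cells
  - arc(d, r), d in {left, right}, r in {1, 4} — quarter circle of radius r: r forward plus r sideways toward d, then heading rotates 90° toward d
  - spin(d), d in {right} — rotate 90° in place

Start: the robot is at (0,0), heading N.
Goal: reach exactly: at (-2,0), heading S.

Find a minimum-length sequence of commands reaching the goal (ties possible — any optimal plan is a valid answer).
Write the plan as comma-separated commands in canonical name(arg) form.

begin: at (0,0), heading N
[1] after arc(left, 1): at (-1,1), heading W
[2] after arc(left, 1): at (-2,0), heading S
nothing shorter than 2 reaches the goal.

arc(left, 1), arc(left, 1)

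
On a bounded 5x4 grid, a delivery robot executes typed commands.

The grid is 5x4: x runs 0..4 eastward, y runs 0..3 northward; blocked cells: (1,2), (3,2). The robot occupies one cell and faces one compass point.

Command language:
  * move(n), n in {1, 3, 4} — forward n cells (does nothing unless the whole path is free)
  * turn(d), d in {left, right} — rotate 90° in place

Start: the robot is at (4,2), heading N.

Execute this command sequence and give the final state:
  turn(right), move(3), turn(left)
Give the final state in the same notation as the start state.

initial: at (4,2), heading N
step 1 (turn(right)): at (4,2), heading E
step 2 (move(3)): at (4,2), heading E
step 3 (turn(left)): at (4,2), heading N

at (4,2), heading N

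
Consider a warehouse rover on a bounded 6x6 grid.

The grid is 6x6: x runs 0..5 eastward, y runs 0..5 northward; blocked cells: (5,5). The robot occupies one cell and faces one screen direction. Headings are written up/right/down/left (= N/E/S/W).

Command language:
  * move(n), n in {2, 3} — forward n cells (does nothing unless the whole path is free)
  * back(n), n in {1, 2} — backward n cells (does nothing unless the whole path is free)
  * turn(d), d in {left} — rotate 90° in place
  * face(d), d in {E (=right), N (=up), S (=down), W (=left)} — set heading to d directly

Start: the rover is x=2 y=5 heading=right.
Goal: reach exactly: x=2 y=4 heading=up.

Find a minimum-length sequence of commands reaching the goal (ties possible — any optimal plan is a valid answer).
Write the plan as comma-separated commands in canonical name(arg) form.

begin: x=2 y=5 heading=right
t=1 turn(left) ⇒ x=2 y=5 heading=up
t=2 back(1) ⇒ x=2 y=4 heading=up
shorter routes all fall short; 2 is best.

turn(left), back(1)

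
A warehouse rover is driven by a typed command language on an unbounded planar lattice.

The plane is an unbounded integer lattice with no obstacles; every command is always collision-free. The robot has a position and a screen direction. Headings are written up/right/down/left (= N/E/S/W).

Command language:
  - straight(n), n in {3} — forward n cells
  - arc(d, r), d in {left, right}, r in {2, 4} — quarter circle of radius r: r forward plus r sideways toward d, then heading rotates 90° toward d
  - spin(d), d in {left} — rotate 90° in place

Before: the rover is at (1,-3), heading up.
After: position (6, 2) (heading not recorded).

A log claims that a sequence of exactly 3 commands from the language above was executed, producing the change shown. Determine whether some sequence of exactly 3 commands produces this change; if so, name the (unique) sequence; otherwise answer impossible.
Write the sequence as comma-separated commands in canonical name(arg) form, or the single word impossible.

straight(3), arc(right, 2), straight(3)

start: at (1,-3), heading up
step 1 (straight(3)): at (1,0), heading up
step 2 (arc(right, 2)): at (3,2), heading right
step 3 (straight(3)): at (6,2), heading right
no other 3-command option fits: unique.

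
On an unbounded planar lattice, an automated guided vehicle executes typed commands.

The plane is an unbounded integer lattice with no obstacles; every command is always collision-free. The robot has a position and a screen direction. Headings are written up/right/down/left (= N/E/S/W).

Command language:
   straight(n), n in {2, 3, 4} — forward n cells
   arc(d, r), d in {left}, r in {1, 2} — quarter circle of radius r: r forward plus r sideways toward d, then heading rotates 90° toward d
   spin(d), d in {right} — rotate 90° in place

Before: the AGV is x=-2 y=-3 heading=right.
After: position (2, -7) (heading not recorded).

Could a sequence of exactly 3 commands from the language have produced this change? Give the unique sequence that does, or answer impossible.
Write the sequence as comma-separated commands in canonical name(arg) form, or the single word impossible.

start: x=-2 y=-3 heading=right
t=1 straight(4) ⇒ x=2 y=-3 heading=right
t=2 spin(right) ⇒ x=2 y=-3 heading=down
t=3 straight(4) ⇒ x=2 y=-7 heading=down
all 216 alternatives checked — unique.

straight(4), spin(right), straight(4)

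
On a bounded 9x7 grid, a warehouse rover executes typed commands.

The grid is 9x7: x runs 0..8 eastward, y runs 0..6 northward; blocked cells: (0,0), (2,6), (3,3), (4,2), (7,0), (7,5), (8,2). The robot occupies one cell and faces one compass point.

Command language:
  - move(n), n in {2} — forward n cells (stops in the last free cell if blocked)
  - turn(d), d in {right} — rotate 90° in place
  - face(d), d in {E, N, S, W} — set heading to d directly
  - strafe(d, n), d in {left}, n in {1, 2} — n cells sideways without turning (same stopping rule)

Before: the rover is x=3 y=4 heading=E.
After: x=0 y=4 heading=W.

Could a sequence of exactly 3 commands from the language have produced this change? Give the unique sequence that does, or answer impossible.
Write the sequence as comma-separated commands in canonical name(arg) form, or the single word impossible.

key: the second move(2) runs into the grid edge before its full distance
initial: x=3 y=4 heading=E
step 1 (face(W)): x=3 y=4 heading=W
step 2 (move(2)): x=1 y=4 heading=W
step 3 (move(2)): x=0 y=4 heading=W
uniquely the one of 512 3-step routes that fits.

face(W), move(2), move(2)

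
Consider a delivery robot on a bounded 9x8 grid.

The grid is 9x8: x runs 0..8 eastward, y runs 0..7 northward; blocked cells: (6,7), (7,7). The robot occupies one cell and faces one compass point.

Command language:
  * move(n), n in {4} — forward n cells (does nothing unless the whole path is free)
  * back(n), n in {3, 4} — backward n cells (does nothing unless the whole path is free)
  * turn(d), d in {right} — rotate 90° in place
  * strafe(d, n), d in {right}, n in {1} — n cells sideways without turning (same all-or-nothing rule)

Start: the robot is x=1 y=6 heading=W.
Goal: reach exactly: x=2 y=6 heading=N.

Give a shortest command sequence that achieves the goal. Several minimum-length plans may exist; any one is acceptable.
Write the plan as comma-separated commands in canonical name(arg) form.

begin: x=1 y=6 heading=W
step 1 (turn(right)): x=1 y=6 heading=N
step 2 (strafe(right, 1)): x=2 y=6 heading=N
nothing shorter than 2 reaches the goal.

turn(right), strafe(right, 1)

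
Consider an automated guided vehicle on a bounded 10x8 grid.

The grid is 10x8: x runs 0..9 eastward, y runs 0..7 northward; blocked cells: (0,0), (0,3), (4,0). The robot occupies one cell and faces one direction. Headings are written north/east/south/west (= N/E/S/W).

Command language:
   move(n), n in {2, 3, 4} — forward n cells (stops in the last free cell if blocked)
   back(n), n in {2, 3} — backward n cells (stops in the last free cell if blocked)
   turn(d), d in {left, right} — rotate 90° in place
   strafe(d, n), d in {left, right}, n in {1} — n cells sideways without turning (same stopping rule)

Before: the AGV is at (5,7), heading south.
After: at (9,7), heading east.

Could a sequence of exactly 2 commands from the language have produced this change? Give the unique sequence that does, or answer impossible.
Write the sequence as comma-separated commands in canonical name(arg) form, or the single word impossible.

turn(left), move(4)

key: cell and facing (now E) both changed — the 2 commands mix motion and turning
begin: at (5,7), heading south
t=1 turn(left) ⇒ at (5,7), heading east
t=2 move(4) ⇒ at (9,7), heading east
no other 2-command option fits: unique.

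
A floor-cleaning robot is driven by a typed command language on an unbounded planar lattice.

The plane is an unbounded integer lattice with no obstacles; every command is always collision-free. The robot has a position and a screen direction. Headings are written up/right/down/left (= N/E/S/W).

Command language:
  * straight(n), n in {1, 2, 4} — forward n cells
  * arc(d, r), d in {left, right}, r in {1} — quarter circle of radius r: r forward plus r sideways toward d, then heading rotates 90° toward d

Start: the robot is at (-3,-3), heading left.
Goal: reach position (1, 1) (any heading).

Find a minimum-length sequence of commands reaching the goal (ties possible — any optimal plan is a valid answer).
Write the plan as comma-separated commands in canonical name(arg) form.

start: at (-3,-3), heading left
1. arc(right, 1) → at (-4,-2), heading up
2. straight(2) → at (-4,0), heading up
3. arc(right, 1) → at (-3,1), heading right
4. straight(4) → at (1,1), heading right
no 3-step plan works, so 4 is optimal.

arc(right, 1), straight(2), arc(right, 1), straight(4)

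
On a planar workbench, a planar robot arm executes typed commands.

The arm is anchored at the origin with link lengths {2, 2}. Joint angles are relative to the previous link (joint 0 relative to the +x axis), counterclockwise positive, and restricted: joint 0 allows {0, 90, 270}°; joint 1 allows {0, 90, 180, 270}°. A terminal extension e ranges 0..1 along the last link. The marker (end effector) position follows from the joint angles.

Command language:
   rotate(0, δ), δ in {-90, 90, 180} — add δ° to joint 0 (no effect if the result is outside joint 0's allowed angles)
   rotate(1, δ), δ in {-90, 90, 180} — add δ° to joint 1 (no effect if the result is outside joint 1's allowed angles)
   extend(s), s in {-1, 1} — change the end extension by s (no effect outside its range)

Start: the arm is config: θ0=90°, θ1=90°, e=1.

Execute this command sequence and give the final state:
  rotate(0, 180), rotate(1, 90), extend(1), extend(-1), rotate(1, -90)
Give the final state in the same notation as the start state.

config: θ0=270°, θ1=90°, e=0

start: config: θ0=90°, θ1=90°, e=1
[1] after rotate(0, 180): config: θ0=270°, θ1=90°, e=1
[2] after rotate(1, 90): config: θ0=270°, θ1=180°, e=1
[3] after extend(1): config: θ0=270°, θ1=180°, e=1
[4] after extend(-1): config: θ0=270°, θ1=180°, e=0
[5] after rotate(1, -90): config: θ0=270°, θ1=90°, e=0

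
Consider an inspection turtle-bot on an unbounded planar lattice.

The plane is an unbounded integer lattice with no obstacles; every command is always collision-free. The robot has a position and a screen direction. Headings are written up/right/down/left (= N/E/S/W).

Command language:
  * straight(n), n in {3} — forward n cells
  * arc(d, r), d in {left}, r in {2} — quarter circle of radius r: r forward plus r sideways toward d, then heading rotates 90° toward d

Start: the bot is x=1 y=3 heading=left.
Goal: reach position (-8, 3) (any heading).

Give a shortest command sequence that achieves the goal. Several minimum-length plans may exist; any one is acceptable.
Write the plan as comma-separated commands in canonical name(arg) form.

begin: x=1 y=3 heading=left
1. straight(3) → x=-2 y=3 heading=left
2. straight(3) → x=-5 y=3 heading=left
3. straight(3) → x=-8 y=3 heading=left
shorter routes all fall short; 3 is best.

straight(3), straight(3), straight(3)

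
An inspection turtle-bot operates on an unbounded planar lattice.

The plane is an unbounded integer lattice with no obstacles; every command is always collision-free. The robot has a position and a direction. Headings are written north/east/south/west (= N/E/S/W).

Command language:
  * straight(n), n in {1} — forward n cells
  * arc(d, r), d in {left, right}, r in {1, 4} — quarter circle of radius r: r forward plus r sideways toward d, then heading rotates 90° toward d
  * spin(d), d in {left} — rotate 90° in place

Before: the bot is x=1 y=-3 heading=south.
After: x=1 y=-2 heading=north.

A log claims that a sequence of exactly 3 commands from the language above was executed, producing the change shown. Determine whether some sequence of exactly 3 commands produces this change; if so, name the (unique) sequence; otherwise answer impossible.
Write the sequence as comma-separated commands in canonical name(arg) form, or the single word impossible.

spin(left), spin(left), straight(1)

key: running straight(1) before spin(left) would end elsewhere — order is forced
t0: x=1 y=-3 heading=south
step 1 (spin(left)): x=1 y=-3 heading=east
step 2 (spin(left)): x=1 y=-3 heading=north
step 3 (straight(1)): x=1 y=-2 heading=north
uniquely the one of 216 3-step routes that fits.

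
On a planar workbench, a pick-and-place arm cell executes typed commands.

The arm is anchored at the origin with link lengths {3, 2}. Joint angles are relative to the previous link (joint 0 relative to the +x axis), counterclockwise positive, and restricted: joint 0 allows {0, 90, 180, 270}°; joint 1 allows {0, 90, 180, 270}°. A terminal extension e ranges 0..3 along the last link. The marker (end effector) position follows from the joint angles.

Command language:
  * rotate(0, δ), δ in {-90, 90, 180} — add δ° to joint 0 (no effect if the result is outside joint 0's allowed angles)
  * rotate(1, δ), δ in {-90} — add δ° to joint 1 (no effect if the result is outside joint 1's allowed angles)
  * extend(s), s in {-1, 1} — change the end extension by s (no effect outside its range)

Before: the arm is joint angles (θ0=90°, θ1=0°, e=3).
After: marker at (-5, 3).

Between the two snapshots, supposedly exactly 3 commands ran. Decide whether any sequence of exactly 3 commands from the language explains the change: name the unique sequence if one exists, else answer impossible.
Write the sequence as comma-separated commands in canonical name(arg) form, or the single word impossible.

t0: joint angles (θ0=90°, θ1=0°, e=3)
1. rotate(1, -90) → joint angles (θ0=90°, θ1=270°, e=3)
2. rotate(1, -90) → joint angles (θ0=90°, θ1=180°, e=3)
3. rotate(1, -90) → joint angles (θ0=90°, θ1=90°, e=3)
no other 3-command option fits: unique.

rotate(1, -90), rotate(1, -90), rotate(1, -90)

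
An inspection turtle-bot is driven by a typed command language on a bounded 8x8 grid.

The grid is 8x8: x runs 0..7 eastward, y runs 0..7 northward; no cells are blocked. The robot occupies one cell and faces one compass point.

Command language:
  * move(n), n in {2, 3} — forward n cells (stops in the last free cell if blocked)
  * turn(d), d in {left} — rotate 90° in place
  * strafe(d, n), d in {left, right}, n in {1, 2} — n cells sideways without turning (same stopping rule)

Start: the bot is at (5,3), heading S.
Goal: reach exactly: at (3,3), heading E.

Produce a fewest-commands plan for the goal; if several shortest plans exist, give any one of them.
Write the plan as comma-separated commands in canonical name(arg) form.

start: at (5,3), heading S
step 1 (strafe(right, 2)): at (3,3), heading S
step 2 (turn(left)): at (3,3), heading E
nothing shorter than 2 reaches the goal.

strafe(right, 2), turn(left)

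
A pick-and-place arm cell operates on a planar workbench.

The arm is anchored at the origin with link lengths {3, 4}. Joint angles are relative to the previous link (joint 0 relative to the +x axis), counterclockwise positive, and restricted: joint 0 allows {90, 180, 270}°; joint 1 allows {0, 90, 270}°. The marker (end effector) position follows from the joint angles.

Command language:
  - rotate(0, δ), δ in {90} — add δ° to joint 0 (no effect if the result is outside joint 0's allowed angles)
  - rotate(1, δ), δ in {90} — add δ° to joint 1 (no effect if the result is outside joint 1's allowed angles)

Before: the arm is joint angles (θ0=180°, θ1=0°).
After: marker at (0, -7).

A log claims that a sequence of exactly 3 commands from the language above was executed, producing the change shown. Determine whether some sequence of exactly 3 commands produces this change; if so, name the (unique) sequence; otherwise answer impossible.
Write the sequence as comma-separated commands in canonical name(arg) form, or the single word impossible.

rotate(0, 90), rotate(0, 90), rotate(0, 90)

start: joint angles (θ0=180°, θ1=0°)
1. rotate(0, 90) → joint angles (θ0=270°, θ1=0°)
2. rotate(0, 90) → joint angles (θ0=270°, θ1=0°)
3. rotate(0, 90) → joint angles (θ0=270°, θ1=0°)
all 8 alternatives checked — unique.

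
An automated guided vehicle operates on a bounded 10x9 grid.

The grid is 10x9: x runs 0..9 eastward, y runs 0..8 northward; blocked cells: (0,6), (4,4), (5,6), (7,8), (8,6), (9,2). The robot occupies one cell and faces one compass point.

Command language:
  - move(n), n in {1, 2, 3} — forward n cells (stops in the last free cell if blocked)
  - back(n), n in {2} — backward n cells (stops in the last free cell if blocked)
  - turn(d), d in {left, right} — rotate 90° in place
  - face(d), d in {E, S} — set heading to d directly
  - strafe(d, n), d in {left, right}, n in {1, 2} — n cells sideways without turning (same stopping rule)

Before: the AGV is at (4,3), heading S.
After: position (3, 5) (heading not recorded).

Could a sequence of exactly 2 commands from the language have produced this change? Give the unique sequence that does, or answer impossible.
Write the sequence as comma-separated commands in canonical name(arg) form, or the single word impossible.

strafe(right, 1), back(2)

key: order matters: swapping strafe(right, 1) and back(2) lands elsewhere
t0: at (4,3), heading S
1. strafe(right, 1) → at (3,3), heading S
2. back(2) → at (3,5), heading S
uniquely the one of 144 2-step routes that fits.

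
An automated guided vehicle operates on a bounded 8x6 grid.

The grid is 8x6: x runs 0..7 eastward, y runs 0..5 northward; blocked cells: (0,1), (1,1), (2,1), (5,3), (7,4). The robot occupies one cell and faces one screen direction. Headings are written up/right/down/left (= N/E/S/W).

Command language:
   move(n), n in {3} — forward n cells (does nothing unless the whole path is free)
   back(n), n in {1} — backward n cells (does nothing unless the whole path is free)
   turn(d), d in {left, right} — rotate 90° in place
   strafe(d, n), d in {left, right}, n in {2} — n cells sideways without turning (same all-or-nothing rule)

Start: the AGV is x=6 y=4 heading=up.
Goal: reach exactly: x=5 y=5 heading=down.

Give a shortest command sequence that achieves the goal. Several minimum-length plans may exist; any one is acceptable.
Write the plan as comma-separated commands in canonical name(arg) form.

turn(right), back(1), turn(right), back(1)

start: x=6 y=4 heading=up
t=1 turn(right) ⇒ x=6 y=4 heading=right
t=2 back(1) ⇒ x=5 y=4 heading=right
t=3 turn(right) ⇒ x=5 y=4 heading=down
t=4 back(1) ⇒ x=5 y=5 heading=down
shorter routes all fall short; 4 is best.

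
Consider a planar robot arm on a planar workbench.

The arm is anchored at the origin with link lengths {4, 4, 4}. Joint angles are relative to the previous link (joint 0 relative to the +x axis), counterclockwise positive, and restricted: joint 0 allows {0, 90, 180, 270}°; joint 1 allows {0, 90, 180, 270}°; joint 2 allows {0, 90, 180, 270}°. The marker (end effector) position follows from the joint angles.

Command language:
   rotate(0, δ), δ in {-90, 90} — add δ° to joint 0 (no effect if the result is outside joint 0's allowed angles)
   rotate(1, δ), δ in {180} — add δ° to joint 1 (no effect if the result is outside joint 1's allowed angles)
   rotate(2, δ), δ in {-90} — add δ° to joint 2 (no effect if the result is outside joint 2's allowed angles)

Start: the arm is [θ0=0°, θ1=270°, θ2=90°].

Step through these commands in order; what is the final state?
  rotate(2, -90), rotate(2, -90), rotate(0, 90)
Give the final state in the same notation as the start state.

[θ0=90°, θ1=270°, θ2=270°]

from: [θ0=0°, θ1=270°, θ2=90°]
1. rotate(2, -90) → [θ0=0°, θ1=270°, θ2=0°]
2. rotate(2, -90) → [θ0=0°, θ1=270°, θ2=270°]
3. rotate(0, 90) → [θ0=90°, θ1=270°, θ2=270°]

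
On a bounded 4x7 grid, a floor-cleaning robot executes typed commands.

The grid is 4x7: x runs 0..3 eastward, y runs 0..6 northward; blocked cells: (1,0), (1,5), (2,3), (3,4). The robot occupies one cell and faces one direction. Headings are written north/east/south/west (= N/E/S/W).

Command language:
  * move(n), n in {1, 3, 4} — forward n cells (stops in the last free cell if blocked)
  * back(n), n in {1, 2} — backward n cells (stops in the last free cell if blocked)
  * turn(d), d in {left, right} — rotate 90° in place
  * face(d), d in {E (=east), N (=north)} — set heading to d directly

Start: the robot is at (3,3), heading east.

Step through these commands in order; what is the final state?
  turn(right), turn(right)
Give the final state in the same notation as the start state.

initial: at (3,3), heading east
step 1 (turn(right)): at (3,3), heading south
step 2 (turn(right)): at (3,3), heading west

at (3,3), heading west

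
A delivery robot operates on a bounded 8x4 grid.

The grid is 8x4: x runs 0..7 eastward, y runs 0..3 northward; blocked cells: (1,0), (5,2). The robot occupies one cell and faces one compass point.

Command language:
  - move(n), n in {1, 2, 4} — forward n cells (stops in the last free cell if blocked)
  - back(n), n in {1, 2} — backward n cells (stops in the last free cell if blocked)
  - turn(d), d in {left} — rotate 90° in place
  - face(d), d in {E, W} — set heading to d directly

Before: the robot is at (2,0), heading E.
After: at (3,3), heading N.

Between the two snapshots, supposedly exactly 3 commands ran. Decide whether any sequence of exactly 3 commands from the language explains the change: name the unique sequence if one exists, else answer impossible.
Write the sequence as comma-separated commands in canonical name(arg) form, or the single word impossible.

move(1), turn(left), move(4)

key: cell and facing (now N) both changed — the 3 commands mix motion and turning
t0: at (2,0), heading E
[1] after move(1): at (3,0), heading E
[2] after turn(left): at (3,0), heading N
[3] after move(4): at (3,3), heading N
all 512 alternatives checked — unique.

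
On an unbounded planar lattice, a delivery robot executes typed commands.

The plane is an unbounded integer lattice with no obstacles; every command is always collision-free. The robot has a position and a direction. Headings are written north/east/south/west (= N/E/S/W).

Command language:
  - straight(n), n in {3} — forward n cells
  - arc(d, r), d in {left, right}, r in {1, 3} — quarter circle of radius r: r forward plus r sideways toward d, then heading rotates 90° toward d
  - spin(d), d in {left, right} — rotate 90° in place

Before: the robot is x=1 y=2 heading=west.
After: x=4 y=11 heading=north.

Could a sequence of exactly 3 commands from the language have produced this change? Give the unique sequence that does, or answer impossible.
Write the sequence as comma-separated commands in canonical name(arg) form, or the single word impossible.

arc(right, 3), arc(right, 3), arc(left, 3)

key: running arc(left, 3) before arc(right, 3) would end elsewhere — order is forced
from: x=1 y=2 heading=west
t=1 arc(right, 3) ⇒ x=-2 y=5 heading=north
t=2 arc(right, 3) ⇒ x=1 y=8 heading=east
t=3 arc(left, 3) ⇒ x=4 y=11 heading=north
no other 3-command option fits: unique.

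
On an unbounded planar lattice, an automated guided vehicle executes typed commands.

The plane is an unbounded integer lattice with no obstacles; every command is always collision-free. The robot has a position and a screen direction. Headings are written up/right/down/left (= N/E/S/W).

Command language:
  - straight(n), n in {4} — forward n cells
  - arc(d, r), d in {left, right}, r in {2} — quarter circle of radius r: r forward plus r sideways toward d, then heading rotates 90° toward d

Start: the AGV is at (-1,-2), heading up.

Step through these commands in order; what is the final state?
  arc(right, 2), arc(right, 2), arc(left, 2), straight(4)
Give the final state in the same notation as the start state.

at (9,-4), heading right

from: at (-1,-2), heading up
step 1 (arc(right, 2)): at (1,0), heading right
step 2 (arc(right, 2)): at (3,-2), heading down
step 3 (arc(left, 2)): at (5,-4), heading right
step 4 (straight(4)): at (9,-4), heading right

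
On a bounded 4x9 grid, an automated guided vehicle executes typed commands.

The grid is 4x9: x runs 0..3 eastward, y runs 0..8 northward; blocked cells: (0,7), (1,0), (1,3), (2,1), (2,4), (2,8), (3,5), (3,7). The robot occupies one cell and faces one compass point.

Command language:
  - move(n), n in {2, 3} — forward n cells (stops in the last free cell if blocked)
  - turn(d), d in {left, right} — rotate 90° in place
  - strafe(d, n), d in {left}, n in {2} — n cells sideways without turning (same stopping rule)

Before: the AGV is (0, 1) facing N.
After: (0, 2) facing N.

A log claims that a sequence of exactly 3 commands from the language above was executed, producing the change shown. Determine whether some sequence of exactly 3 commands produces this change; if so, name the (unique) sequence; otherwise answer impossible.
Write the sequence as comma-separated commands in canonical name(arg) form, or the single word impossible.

impossible

no 3-step route produces this change.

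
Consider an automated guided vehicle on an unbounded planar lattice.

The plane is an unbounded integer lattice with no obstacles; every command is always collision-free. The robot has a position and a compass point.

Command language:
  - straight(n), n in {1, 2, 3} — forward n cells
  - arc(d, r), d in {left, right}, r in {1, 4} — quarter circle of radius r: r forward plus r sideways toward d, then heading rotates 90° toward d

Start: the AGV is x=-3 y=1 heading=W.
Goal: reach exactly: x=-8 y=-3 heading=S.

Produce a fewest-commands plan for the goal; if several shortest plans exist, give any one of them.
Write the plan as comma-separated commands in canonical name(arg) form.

from: x=-3 y=1 heading=W
[1] after straight(1): x=-4 y=1 heading=W
[2] after arc(left, 4): x=-8 y=-3 heading=S
minimal: 2 command(s), checked below 2.

straight(1), arc(left, 4)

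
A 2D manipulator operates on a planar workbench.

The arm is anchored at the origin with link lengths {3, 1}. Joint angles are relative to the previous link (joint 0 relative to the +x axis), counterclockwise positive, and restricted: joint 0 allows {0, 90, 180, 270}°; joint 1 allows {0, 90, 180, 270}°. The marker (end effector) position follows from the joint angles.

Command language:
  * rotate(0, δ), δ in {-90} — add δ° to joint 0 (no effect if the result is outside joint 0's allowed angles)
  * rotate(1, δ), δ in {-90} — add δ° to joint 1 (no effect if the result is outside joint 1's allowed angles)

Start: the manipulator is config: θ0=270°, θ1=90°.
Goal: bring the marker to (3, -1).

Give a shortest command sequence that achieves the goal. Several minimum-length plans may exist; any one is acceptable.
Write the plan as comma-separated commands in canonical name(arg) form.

rotate(1, -90), rotate(1, -90), rotate(0, -90), rotate(0, -90), rotate(0, -90)

t0: config: θ0=270°, θ1=90°
[1] after rotate(1, -90): config: θ0=270°, θ1=0°
[2] after rotate(1, -90): config: θ0=270°, θ1=270°
[3] after rotate(0, -90): config: θ0=180°, θ1=270°
[4] after rotate(0, -90): config: θ0=90°, θ1=270°
[5] after rotate(0, -90): config: θ0=0°, θ1=270°
nothing shorter than 5 reaches the goal.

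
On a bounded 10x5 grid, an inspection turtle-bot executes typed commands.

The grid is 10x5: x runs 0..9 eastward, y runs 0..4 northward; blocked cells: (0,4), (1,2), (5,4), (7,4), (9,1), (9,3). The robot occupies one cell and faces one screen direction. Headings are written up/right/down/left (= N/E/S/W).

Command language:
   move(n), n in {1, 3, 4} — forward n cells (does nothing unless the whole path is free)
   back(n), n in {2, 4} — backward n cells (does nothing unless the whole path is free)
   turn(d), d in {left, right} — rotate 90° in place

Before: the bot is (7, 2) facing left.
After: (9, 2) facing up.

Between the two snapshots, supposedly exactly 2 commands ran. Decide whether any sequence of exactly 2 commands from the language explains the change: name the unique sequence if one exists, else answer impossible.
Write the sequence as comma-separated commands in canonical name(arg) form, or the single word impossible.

key: position moved to (9,2) AND the heading swung to N — translation plus rotation needed
from: (7, 2) facing left
step 1 (back(2)): (9, 2) facing left
step 2 (turn(right)): (9, 2) facing up
no rival 2-sequence matches.

back(2), turn(right)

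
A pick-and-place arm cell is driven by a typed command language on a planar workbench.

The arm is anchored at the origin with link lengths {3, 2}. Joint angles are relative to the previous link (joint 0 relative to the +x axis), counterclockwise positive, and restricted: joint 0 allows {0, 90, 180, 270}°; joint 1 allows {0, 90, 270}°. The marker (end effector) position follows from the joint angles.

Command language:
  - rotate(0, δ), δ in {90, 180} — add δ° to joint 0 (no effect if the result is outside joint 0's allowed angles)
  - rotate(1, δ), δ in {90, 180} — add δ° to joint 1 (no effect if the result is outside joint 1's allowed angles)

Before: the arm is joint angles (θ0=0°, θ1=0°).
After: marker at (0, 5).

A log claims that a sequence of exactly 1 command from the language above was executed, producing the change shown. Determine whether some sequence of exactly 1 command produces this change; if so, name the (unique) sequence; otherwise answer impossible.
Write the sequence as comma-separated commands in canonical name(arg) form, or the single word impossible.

t0: joint angles (θ0=0°, θ1=0°)
t=1 rotate(0, 90) ⇒ joint angles (θ0=90°, θ1=0°)
no other 1-command option fits: unique.

rotate(0, 90)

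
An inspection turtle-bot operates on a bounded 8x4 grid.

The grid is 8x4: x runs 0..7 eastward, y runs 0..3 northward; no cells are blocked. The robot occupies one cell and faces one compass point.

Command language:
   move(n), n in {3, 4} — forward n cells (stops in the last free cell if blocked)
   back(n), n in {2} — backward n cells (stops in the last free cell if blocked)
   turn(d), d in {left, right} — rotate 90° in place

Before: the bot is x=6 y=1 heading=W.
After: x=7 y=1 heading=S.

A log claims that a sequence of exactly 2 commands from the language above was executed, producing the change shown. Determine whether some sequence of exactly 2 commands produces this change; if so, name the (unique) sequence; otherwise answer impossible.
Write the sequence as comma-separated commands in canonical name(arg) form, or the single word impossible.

key: position moved to (7,1) AND the heading swung to S — translation plus rotation needed
t0: x=6 y=1 heading=W
step 1 (back(2)): x=7 y=1 heading=W
step 2 (turn(left)): x=7 y=1 heading=S
uniquely the one of 25 2-step routes that fits.

back(2), turn(left)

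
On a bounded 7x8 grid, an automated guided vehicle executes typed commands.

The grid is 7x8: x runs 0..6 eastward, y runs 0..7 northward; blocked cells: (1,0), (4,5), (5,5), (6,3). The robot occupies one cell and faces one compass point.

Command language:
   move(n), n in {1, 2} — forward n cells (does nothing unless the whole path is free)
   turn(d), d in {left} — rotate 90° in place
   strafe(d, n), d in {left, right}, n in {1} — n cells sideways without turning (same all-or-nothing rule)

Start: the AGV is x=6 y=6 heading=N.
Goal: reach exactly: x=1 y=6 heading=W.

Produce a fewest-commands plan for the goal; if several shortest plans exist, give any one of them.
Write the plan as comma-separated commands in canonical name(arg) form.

t0: x=6 y=6 heading=N
[1] after strafe(left, 1): x=5 y=6 heading=N
[2] after turn(left): x=5 y=6 heading=W
[3] after move(2): x=3 y=6 heading=W
[4] after move(2): x=1 y=6 heading=W
nothing shorter than 4 reaches the goal.

strafe(left, 1), turn(left), move(2), move(2)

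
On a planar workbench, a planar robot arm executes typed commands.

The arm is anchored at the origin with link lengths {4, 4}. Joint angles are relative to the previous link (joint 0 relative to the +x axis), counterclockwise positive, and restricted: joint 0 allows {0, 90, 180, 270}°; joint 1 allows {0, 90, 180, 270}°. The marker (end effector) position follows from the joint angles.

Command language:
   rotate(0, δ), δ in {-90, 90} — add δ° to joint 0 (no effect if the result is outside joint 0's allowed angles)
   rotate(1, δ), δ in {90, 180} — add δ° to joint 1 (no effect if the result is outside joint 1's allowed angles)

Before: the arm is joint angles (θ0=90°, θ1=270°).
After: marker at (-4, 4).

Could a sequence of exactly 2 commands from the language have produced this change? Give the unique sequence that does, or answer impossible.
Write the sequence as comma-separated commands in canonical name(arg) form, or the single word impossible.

from: joint angles (θ0=90°, θ1=270°)
1. rotate(1, 90) → joint angles (θ0=90°, θ1=0°)
2. rotate(1, 90) → joint angles (θ0=90°, θ1=90°)
no rival 2-sequence matches.

rotate(1, 90), rotate(1, 90)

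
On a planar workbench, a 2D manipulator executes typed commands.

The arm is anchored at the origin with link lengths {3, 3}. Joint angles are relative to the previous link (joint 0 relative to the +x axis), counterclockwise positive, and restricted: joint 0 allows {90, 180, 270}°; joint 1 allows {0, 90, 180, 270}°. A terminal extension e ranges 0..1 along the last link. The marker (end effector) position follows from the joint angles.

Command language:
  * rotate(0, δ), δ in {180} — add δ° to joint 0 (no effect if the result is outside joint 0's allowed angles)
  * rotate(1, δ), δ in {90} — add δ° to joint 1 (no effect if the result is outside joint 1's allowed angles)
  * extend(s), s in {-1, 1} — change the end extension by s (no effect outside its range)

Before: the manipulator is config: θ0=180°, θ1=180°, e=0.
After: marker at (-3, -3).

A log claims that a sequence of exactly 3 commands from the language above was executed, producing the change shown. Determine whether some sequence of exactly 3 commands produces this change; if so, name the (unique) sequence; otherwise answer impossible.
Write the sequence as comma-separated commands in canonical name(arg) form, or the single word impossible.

t0: config: θ0=180°, θ1=180°, e=0
t=1 rotate(1, 90) ⇒ config: θ0=180°, θ1=270°, e=0
t=2 rotate(1, 90) ⇒ config: θ0=180°, θ1=0°, e=0
t=3 rotate(1, 90) ⇒ config: θ0=180°, θ1=90°, e=0
all 64 alternatives checked — unique.

rotate(1, 90), rotate(1, 90), rotate(1, 90)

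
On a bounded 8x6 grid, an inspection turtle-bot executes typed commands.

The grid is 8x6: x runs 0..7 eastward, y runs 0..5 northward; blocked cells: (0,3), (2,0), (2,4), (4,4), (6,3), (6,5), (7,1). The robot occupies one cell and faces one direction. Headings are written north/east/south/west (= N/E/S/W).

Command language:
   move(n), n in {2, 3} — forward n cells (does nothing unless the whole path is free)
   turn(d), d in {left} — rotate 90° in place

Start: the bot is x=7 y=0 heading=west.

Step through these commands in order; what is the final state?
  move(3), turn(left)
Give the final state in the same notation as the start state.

start: x=7 y=0 heading=west
1. move(3) → x=4 y=0 heading=west
2. turn(left) → x=4 y=0 heading=south

x=4 y=0 heading=south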